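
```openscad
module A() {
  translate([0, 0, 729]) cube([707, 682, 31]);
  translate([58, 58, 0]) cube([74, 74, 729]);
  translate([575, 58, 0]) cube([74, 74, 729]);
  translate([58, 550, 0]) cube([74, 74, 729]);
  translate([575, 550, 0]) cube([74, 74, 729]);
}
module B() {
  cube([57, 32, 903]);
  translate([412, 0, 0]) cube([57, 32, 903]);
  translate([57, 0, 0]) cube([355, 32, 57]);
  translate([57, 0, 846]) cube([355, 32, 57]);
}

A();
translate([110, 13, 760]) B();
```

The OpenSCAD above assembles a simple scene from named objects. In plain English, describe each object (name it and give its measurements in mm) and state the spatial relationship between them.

A is a rectangular dining table. The top is 707×682×31 mm with its upper surface at z = 760 mm. It stands on four 74×74 mm square legs, each inset 58 mm from the nearest pair of top edges, running from the floor to the underside of the top.

B is a rectangular picture frame lying in the x–z plane (depth along y). The opening is 355 mm wide (x) by 789 mm tall (z), surrounded by a border 57 mm wide on all four sides. The frame is 32 mm deep and is made of two full-height vertical stiles with two horizontal rails fitted between them.

The picture frame is on top of the table.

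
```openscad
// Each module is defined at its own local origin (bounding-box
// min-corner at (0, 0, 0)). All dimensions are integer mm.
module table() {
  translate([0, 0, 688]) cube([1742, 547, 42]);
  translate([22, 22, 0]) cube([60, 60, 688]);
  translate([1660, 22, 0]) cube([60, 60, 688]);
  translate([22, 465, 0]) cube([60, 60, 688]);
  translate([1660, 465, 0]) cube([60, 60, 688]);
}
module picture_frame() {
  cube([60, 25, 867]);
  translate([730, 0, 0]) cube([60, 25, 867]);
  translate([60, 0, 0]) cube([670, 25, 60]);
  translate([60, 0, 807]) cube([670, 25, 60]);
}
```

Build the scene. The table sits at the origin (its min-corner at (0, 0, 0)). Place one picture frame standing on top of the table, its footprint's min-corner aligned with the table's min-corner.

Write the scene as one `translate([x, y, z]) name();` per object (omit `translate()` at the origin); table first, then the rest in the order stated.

table();
translate([0, 0, 730]) picture_frame();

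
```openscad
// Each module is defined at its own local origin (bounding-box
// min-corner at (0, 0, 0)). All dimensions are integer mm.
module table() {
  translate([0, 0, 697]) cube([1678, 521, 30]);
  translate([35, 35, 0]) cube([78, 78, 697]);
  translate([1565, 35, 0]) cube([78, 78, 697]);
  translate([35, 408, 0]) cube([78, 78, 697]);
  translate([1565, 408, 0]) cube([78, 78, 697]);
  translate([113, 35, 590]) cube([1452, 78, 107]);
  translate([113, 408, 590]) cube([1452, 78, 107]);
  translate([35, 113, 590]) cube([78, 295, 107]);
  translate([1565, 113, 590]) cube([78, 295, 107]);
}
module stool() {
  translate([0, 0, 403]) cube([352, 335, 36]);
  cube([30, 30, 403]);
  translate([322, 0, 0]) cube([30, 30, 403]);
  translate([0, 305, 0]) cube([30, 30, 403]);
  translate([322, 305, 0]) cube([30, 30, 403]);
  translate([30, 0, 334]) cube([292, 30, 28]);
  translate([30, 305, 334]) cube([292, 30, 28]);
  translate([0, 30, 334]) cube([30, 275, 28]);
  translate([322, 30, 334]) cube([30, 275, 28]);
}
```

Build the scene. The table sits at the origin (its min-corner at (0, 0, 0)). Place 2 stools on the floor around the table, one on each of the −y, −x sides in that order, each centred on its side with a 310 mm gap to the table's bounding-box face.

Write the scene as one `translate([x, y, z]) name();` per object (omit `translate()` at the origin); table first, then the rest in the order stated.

table();
translate([663, -645, 0]) stool();
translate([-662, 93, 0]) stool();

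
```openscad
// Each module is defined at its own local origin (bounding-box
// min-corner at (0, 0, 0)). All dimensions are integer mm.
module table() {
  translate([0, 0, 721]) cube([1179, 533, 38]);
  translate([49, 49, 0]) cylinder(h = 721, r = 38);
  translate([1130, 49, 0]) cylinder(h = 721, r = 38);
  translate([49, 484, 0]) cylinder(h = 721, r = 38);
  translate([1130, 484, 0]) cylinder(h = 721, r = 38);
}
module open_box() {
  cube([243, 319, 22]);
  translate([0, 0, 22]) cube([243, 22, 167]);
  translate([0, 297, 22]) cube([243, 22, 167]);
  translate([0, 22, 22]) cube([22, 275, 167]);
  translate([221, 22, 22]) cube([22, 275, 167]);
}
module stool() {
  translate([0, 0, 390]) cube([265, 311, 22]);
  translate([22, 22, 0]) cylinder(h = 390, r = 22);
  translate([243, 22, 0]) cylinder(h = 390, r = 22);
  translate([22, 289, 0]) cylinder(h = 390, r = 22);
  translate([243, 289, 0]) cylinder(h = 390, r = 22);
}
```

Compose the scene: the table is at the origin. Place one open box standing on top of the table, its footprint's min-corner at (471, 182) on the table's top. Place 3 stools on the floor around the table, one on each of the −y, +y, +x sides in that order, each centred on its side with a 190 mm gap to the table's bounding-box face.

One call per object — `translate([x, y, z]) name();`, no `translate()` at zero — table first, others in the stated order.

table();
translate([471, 182, 759]) open_box();
translate([457, -501, 0]) stool();
translate([457, 723, 0]) stool();
translate([1369, 111, 0]) stool();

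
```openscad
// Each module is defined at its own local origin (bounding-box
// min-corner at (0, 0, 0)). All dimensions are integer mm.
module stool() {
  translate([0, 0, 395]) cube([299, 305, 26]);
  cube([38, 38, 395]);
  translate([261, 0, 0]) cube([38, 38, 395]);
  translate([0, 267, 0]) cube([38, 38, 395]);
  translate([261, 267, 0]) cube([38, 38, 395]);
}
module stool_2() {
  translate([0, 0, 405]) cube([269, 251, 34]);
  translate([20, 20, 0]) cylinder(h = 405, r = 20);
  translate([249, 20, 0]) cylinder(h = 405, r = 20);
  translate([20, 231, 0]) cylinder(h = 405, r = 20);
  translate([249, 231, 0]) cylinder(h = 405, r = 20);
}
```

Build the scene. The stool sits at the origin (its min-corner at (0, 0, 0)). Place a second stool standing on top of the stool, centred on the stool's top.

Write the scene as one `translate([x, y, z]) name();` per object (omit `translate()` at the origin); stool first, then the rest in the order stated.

stool();
translate([15, 27, 421]) stool_2();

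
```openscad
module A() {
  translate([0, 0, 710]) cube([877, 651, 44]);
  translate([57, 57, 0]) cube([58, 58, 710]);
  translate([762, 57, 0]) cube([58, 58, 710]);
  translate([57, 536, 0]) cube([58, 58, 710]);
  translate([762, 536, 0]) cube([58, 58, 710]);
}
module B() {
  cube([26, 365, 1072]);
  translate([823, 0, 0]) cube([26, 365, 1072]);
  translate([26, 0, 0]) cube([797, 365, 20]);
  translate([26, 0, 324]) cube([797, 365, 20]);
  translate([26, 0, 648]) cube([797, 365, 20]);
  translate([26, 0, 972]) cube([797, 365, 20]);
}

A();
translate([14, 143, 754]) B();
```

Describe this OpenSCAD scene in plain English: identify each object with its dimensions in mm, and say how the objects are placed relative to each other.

A is a rectangular dining table. The top is 877×651×44 mm with its upper surface at z = 754 mm. It stands on four 58×58 mm square legs, each inset 57 mm from the nearest pair of top edges, running from the floor to the underside of the top.

B is an open bookshelf. Two side panels, each 26 mm thick, 365 mm deep and 1072 mm tall, stand 849 mm apart (outside-to-outside). Between them sit 4 shelves, each 20 mm thick and 365 mm deep, spanning the full gap between the sides. The bottom shelf rests on the floor (its underside at z = 0) and the clear gap between one shelf's top and the next shelf's underside is 304 mm.

The bookshelf is on top of the table, centred.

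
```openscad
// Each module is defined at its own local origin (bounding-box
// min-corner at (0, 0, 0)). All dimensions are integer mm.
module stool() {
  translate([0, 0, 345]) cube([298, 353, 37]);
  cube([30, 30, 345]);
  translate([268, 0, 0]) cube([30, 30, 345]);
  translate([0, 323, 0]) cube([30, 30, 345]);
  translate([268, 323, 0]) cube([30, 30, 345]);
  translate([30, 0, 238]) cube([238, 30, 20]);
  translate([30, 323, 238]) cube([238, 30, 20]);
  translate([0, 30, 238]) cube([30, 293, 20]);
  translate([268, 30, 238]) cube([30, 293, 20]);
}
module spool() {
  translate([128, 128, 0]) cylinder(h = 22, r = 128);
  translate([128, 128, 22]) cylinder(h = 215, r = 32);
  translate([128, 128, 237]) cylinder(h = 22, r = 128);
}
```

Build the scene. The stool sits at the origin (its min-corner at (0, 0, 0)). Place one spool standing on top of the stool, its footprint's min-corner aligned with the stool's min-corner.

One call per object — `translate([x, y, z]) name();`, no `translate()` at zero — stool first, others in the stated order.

stool();
translate([0, 0, 382]) spool();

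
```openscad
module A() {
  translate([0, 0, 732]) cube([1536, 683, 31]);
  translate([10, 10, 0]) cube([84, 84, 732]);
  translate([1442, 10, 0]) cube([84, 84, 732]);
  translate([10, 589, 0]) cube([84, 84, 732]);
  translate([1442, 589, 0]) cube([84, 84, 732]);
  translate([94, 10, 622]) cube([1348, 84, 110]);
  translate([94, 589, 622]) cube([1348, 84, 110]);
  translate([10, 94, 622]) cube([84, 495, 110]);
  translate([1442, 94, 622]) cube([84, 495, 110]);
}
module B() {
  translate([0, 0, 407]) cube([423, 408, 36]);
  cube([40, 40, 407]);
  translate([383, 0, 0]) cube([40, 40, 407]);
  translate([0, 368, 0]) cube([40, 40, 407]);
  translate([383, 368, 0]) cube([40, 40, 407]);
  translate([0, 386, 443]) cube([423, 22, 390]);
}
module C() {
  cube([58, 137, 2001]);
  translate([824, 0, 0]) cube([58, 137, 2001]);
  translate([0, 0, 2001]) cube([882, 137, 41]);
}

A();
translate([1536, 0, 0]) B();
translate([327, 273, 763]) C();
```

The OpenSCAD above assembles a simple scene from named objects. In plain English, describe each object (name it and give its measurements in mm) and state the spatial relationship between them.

A is a table: top 1536 mm (x) × 683 mm (y), 31 mm thick, upper face at z = 763 mm, on four 84×84 mm square legs, each inset 10 mm from the nearest pair of top edges, running from z = 0 to the bottom of the top. Four apron rails, 84 mm thick and 110 mm tall, run between adjacent legs with their top edges flush with the underside of the top and their outer faces flush with the legs' outer faces.

B is a chair: 423×408 mm seat, 36 mm thick, top at z = 443 mm, on four 40 mm square corner legs flush with the seat edges. A 22 mm thick backrest slab spans the full seat width, extending 390 mm above the seat top, its back face flush with the seat's +y edge.

C is a door frame. The clear opening is 766 mm wide and 2001 mm high. Two 58 mm wide jambs, 137 mm deep, stand either side of the opening from the floor to the top of the opening. A 41 mm thick head sits across the top of both jambs, spanning the full outside width of the frame.

The chair is against the table's +x side, with their −y faces flush. The door frame is on top of the table, centred.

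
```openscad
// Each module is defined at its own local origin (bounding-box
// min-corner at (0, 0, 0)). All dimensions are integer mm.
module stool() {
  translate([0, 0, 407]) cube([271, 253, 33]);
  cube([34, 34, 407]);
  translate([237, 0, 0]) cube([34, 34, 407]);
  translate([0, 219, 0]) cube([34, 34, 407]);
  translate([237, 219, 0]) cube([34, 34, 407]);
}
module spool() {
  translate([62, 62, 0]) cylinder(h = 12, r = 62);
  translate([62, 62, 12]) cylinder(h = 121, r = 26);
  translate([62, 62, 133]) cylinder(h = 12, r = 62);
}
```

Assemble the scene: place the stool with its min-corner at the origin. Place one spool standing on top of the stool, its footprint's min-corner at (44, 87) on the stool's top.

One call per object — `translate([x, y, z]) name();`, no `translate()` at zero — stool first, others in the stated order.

stool();
translate([44, 87, 440]) spool();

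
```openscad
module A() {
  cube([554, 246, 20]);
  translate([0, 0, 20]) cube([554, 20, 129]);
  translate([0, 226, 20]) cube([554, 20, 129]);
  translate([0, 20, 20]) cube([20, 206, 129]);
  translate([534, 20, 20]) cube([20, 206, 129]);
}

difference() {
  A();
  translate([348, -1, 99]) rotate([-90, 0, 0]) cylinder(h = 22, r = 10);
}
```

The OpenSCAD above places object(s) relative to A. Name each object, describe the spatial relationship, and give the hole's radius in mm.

The subtracted cylinder has r = 10 mm.

A is an open box. The open box has a circular hole through its front wall. The hole's radius is 10 mm.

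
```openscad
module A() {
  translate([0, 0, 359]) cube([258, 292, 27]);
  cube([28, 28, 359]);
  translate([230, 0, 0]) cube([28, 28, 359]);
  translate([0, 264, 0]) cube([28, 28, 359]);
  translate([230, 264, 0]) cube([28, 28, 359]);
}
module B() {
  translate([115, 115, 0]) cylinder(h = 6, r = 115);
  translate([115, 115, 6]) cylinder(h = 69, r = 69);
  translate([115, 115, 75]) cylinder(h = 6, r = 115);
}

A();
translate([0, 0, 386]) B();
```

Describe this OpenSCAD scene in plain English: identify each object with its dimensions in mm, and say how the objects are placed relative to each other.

A is a four-legged stool. The seat is a 258×292×27 mm slab whose top surface is at z = 386 mm; four square legs, each 28×28 mm in cross-section, run from the floor (z = 0) to the underside of the seat, each flush with a corner of the seat.

B is a spool: two coaxial disc flanges of radius 115 mm and thickness 6 mm, joined by a core cylinder of radius 69 mm and height 69 mm. The lower flange rests on z = 0 and the three cylinders share a vertical axis.

The spool is on top of the stool.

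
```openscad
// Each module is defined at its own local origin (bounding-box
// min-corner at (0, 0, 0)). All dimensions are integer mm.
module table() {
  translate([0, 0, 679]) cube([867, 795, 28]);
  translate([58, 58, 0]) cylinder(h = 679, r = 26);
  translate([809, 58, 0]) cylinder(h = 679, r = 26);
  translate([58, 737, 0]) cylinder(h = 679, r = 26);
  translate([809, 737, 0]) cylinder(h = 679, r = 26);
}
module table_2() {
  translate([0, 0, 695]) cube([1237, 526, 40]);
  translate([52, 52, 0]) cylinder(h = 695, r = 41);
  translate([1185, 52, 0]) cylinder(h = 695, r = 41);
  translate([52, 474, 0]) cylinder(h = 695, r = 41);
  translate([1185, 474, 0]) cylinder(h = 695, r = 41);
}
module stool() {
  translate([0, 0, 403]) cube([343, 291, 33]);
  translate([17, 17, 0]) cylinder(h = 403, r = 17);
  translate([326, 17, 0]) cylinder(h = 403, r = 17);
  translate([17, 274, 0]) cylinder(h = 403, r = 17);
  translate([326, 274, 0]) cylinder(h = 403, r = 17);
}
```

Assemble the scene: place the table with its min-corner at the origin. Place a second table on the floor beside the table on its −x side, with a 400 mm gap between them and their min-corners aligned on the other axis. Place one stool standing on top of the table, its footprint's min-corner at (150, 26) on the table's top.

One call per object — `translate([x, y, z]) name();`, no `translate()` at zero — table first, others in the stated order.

table();
translate([-1637, 0, 0]) table_2();
translate([150, 26, 707]) stool();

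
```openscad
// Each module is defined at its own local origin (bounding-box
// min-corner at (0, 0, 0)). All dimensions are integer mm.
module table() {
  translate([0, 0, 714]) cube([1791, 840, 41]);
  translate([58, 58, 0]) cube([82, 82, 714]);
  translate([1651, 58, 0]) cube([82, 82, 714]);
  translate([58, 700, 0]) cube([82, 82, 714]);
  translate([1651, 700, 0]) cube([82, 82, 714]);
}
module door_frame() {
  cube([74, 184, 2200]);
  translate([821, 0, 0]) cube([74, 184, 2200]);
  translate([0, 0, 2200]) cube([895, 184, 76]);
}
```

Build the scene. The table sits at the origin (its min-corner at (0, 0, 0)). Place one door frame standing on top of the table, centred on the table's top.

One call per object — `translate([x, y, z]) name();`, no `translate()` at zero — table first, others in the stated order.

table();
translate([448, 328, 755]) door_frame();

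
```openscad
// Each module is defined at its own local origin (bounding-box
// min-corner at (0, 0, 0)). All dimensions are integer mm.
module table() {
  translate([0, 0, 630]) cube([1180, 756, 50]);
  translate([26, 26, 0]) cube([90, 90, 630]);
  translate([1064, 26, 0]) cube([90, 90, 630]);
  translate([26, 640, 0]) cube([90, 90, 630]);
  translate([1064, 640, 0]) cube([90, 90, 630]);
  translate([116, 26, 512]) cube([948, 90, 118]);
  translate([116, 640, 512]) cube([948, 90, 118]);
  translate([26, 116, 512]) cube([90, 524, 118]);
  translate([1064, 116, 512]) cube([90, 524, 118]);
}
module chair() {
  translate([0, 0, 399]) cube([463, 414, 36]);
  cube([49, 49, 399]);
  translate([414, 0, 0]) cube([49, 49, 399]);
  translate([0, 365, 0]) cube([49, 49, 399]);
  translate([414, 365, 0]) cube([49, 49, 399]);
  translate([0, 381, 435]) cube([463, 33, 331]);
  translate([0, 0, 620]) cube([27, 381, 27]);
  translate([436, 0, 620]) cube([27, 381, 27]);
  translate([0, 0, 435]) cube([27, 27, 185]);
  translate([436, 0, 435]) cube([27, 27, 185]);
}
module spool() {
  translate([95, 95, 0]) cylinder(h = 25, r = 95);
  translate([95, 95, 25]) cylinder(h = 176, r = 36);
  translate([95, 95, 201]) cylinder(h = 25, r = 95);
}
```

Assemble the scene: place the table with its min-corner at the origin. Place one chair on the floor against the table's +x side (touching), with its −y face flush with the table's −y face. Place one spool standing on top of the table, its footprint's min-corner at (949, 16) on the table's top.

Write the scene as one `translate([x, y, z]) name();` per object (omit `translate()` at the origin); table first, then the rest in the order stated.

table();
translate([1180, 0, 0]) chair();
translate([949, 16, 680]) spool();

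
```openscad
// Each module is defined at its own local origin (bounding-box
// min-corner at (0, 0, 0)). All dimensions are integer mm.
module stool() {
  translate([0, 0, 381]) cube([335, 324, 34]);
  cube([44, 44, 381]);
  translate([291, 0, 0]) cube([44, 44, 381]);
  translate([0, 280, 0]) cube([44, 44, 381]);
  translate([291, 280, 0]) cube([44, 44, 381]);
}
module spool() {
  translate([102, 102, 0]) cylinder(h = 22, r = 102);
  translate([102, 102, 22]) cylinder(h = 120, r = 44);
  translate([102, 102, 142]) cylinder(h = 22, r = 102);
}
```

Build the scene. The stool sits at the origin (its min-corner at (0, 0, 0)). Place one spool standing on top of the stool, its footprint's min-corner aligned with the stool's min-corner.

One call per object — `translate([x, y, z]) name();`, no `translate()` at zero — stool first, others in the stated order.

stool();
translate([0, 0, 415]) spool();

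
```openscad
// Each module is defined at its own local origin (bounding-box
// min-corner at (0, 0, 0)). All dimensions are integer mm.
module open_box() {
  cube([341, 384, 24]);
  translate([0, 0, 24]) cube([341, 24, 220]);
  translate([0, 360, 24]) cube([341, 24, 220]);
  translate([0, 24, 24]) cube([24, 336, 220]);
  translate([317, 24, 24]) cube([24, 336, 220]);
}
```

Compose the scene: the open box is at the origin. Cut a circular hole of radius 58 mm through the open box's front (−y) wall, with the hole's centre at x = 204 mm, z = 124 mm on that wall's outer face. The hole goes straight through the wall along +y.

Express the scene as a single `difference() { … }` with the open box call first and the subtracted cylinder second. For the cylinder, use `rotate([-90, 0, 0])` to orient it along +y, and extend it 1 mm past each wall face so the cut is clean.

difference() {
  open_box();
  translate([204, -1, 124]) rotate([-90, 0, 0]) cylinder(h = 26, r = 58);
}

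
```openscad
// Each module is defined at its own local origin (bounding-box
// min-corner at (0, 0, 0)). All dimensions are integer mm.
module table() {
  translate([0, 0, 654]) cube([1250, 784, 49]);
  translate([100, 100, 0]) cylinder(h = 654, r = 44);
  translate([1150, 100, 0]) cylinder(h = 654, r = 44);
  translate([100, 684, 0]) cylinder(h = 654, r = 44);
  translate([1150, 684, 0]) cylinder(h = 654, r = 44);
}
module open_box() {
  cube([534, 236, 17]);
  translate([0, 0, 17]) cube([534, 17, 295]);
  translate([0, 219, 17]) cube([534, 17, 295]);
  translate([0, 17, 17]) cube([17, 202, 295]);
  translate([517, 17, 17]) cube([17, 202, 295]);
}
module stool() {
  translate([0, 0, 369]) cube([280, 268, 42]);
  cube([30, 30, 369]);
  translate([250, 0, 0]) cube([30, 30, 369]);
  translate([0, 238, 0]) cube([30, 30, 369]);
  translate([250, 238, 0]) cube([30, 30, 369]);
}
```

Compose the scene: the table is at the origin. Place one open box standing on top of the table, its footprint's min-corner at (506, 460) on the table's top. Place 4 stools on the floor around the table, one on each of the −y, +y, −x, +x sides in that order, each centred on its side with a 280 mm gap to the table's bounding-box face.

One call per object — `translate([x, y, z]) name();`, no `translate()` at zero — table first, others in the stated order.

table();
translate([506, 460, 703]) open_box();
translate([485, -548, 0]) stool();
translate([485, 1064, 0]) stool();
translate([-560, 258, 0]) stool();
translate([1530, 258, 0]) stool();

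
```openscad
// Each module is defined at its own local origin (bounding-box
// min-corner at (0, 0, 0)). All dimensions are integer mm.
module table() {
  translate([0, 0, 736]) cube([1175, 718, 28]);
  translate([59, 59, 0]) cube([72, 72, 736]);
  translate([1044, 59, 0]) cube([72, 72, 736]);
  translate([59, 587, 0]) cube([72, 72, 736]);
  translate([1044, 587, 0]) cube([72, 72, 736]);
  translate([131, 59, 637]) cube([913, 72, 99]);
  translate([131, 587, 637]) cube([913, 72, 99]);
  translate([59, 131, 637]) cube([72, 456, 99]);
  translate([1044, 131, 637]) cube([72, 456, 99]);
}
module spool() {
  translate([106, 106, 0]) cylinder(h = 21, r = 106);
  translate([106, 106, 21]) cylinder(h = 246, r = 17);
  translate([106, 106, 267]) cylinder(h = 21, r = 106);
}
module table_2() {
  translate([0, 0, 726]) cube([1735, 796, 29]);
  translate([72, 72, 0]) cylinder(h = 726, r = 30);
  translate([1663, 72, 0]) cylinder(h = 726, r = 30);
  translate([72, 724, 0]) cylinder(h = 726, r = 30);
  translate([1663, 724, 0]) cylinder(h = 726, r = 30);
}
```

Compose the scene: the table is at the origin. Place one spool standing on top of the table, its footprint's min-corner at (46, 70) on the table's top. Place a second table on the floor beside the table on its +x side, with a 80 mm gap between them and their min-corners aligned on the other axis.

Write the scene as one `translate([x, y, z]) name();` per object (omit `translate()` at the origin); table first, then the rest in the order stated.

table();
translate([46, 70, 764]) spool();
translate([1255, 0, 0]) table_2();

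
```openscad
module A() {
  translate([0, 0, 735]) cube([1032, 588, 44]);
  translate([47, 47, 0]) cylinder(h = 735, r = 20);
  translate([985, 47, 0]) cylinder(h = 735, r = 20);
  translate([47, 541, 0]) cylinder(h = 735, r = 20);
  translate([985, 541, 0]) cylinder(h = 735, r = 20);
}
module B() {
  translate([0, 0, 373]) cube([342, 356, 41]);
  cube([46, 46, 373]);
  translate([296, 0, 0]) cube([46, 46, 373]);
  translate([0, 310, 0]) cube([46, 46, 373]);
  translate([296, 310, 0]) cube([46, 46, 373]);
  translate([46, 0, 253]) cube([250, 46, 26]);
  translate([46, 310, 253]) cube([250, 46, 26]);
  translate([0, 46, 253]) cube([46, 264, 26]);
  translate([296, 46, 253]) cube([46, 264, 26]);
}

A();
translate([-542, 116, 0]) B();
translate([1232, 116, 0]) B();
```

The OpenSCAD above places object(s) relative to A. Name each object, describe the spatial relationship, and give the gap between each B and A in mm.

Each stool's nearest face is 200 mm from the table's bounding box.

A is a table. B is a stool. Two stools sit around the table at the −x, +x sides. The gap between each stool and the table is 200 mm.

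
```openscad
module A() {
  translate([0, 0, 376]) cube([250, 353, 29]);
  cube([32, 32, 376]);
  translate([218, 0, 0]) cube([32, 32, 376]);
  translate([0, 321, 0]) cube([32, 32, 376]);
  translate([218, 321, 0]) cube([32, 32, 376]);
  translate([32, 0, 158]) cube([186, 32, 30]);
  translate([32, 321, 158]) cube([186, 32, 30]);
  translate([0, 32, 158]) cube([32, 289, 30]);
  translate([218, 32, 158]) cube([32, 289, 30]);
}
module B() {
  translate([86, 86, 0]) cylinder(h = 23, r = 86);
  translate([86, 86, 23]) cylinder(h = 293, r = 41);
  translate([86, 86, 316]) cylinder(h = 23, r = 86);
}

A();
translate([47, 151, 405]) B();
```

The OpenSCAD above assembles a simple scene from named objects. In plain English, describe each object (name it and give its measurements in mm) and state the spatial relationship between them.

A is a simple wooden stool: a rectangular seat 250 mm (x) by 353 mm (y), 29 mm thick, top face at z = 405 mm, on four square legs, each 32×32 mm in cross-section. The legs rest on z = 0, each flush with a corner of the seat. Four stretchers, 32 mm wide and 30 mm tall, connect adjacent legs with their undersides at z = 158 mm, each running between the inner faces of the legs it joins and aligned with the legs' outer faces on the other axis.

B is a spool: two coaxial disc flanges of radius 86 mm and thickness 23 mm, joined by a core cylinder of radius 41 mm and height 293 mm. The lower flange rests on z = 0 and the three cylinders share a vertical axis.

The spool is on top of the stool.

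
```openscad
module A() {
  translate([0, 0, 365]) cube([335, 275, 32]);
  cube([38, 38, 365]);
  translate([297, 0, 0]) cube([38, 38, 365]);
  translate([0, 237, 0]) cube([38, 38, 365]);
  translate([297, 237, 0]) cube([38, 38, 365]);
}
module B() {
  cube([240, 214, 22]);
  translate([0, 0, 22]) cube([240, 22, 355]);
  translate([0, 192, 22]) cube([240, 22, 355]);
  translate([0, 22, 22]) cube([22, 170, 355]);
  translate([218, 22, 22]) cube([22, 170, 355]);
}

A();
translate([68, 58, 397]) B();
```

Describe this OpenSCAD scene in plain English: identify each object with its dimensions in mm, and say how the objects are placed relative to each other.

A is a four-legged stool. The seat is 335×275 mm, 32 mm thick, top at z = 397 mm. It stands on four square legs, each 38×38 mm in cross-section, from z = 0 to the seat underside, each flush with a corner of the seat.

B is an open-topped rectangular box: outside dimensions 240×214×377 mm, with a uniform wall and base thickness of 22 mm. The base is a full 240×214 slab on the floor; four walls sit on top of the base. The front and back walls (the −y and +y sides) span the full width; the two side walls fit between them.

The open box is on top of the stool.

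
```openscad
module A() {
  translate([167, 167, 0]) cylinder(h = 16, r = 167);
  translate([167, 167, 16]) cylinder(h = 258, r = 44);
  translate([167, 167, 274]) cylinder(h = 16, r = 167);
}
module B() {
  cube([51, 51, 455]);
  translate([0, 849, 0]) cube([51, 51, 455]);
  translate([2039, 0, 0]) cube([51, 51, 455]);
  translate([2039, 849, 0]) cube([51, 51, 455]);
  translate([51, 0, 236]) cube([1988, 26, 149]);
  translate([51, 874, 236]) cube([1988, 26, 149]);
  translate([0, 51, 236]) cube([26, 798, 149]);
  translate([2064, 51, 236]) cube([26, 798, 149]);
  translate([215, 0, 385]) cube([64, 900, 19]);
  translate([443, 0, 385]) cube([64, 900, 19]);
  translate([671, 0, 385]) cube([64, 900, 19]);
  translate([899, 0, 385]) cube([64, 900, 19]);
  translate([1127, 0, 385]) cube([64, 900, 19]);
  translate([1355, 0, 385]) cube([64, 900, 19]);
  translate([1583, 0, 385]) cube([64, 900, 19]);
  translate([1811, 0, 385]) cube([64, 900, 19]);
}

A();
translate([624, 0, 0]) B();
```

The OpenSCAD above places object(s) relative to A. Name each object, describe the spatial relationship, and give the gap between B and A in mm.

The bed frame's nearest face is 290 mm from the spool's +x face.

A is a spool. B is a bed frame. The bed frame is on the floor beside the spool on its +x side. The gap between the bed frame and the spool is 290 mm.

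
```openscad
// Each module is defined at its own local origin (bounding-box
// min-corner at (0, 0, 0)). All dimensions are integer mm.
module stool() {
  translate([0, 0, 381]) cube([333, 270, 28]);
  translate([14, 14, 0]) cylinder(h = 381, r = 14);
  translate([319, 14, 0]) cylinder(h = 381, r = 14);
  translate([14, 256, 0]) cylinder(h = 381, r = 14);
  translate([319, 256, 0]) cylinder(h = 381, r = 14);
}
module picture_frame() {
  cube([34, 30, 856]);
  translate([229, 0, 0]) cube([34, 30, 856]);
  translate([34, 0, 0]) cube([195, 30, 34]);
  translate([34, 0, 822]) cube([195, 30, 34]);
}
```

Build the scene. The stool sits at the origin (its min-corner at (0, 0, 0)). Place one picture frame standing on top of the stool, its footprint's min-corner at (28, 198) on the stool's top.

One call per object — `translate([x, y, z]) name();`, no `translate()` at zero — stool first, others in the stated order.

stool();
translate([28, 198, 409]) picture_frame();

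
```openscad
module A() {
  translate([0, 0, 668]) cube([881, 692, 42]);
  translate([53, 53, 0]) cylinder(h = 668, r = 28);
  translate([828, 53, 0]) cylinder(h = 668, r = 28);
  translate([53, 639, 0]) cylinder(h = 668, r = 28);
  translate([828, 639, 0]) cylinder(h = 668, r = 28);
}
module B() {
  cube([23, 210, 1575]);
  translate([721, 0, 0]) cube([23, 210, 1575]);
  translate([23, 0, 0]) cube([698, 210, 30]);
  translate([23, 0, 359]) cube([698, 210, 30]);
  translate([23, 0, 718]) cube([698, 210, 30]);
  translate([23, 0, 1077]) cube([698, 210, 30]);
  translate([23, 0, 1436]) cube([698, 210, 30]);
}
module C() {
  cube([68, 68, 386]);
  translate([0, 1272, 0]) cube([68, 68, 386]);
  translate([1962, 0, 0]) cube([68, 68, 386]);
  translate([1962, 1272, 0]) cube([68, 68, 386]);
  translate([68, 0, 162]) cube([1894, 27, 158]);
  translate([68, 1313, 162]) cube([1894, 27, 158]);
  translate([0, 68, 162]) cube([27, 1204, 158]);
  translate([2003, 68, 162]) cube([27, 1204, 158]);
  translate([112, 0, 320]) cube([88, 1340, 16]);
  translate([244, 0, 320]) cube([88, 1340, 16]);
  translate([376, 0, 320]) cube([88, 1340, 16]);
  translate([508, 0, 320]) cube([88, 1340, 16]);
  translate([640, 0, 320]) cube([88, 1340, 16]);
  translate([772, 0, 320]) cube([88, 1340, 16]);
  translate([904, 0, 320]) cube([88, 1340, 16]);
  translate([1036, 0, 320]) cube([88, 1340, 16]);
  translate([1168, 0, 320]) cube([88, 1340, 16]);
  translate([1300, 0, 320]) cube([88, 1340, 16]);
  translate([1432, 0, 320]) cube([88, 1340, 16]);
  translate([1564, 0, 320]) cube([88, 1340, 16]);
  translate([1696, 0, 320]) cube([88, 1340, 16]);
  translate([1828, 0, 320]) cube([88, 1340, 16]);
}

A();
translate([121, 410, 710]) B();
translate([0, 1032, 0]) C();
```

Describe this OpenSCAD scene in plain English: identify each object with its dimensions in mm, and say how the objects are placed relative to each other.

A is a rectangular dining table. The top is 881×692×42 mm with its upper surface at z = 710 mm. It stands on four round legs of 56 mm diameter, each leg's bounding box inset 25 mm from the nearest pair of top edges, running from the floor to the underside of the top.

B is a bookshelf 744 mm wide overall, 210 mm deep and 1575 mm tall. The two sides are 23 mm thick vertical panels. 5 horizontal shelves of 30 mm thickness span between the inner faces of the sides; the lowest shelf sits on the floor and shelves are stacked with a clear vertical gap of 329 mm between each pair.

C is a bed frame 2030 mm long (x) by 1340 mm wide (y). Four 68×68 mm corner posts, 386 mm tall, at the corners of the footprint. Four rails of 27 mm thickness and 158 mm height run between adjacent posts with their undersides at z = 162 mm, their outer faces flush with the outside of the frame (the two x-running rails run between the posts' inner faces; the two y-running rails run between the posts' inner faces). 14 slats, each 88 mm wide (x) and 16 mm thick, lie across the top of the two x-running rails, running the full 1340 mm width of the frame in y; the slats are evenly spaced along x between the inner faces of the end posts with equal gaps (rounded down to the nearest mm) at the −x end and between each pair — any rounding remainder accumulates at the +x end.

The bookshelf is on top of the table. The bed frame is on the floor beside the table on its +y side.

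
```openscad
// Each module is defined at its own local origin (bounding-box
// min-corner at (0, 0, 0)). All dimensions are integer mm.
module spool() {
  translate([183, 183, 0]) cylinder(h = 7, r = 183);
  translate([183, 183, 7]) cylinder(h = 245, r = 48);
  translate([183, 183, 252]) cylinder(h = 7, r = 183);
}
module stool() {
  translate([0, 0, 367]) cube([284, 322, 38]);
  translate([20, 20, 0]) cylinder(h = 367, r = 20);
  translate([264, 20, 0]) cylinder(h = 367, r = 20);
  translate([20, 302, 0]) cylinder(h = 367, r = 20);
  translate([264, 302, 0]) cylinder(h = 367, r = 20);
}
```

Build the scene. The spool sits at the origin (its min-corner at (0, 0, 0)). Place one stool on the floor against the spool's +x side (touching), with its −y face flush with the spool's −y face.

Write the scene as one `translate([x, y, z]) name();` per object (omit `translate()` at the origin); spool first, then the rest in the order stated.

spool();
translate([366, 0, 0]) stool();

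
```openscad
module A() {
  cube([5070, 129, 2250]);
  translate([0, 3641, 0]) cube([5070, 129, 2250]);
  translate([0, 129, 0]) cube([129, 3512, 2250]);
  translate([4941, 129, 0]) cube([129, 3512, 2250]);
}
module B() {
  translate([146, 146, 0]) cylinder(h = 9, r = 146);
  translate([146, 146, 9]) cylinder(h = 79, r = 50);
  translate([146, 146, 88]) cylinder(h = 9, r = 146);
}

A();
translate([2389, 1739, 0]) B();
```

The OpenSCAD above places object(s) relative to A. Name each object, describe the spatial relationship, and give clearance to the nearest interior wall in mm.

Clearances: x = 2260, y = 1610; minimum 1610 mm.

A is a house frame. B is a spool. The spool sits inside the house frame, centred. The clearance to the nearest interior wall is 1610 mm.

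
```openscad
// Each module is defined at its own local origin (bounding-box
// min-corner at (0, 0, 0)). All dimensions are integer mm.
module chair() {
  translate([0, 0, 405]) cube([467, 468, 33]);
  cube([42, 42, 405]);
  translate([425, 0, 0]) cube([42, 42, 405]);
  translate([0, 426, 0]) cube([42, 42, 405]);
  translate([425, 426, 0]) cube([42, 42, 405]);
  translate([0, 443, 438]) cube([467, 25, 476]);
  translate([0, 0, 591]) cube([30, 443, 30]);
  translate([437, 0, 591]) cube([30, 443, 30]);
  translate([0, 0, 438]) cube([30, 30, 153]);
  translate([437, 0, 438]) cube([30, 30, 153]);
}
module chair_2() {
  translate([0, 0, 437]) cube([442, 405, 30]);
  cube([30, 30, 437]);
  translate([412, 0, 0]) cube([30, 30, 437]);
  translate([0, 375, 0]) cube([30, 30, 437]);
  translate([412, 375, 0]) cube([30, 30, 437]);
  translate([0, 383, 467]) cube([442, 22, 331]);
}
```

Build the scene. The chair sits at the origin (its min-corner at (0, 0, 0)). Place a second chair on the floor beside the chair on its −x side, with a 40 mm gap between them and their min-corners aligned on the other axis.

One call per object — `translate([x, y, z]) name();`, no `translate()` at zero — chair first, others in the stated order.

chair();
translate([-482, 0, 0]) chair_2();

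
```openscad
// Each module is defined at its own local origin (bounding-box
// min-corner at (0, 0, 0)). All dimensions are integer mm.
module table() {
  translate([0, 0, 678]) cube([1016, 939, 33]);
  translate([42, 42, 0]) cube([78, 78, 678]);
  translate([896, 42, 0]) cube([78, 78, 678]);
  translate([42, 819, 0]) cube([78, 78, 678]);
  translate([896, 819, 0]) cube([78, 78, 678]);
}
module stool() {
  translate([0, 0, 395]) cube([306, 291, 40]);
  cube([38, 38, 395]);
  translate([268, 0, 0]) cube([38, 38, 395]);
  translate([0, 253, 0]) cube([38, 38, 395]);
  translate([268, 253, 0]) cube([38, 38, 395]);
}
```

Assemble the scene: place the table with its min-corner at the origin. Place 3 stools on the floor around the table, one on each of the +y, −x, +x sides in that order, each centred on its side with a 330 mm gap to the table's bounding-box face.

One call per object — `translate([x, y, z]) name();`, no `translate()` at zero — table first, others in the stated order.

table();
translate([355, 1269, 0]) stool();
translate([-636, 324, 0]) stool();
translate([1346, 324, 0]) stool();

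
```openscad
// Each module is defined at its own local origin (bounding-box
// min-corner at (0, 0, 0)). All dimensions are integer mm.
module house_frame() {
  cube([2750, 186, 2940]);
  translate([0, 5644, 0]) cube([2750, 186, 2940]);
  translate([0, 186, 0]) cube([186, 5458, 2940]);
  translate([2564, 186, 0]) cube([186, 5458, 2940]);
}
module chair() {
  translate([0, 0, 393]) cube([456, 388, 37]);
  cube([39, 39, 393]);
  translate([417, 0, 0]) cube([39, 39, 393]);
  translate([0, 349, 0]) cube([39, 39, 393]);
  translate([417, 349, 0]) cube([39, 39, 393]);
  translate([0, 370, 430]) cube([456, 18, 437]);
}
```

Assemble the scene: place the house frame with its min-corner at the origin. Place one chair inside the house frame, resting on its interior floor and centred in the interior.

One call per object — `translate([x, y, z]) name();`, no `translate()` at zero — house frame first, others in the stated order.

house_frame();
translate([1147, 2721, 0]) chair();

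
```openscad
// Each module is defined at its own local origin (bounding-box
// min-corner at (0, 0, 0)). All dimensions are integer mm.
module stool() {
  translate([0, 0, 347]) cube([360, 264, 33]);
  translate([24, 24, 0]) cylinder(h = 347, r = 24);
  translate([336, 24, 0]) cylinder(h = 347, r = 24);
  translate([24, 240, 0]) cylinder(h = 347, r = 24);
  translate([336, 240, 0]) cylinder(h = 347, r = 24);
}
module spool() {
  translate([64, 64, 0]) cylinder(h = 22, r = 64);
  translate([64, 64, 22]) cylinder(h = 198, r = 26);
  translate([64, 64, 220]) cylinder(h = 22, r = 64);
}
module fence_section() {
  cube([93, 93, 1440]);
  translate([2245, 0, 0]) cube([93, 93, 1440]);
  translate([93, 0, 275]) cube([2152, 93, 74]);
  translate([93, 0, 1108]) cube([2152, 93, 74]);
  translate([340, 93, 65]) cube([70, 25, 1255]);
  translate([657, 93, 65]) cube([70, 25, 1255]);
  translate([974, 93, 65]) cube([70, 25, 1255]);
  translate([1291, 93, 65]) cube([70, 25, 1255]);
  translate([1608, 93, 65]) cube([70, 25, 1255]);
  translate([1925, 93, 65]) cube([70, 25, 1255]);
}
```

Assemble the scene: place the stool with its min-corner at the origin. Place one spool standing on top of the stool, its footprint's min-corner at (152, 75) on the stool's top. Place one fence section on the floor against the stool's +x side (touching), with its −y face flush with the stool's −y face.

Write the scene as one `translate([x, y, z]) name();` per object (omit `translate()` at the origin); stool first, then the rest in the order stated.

stool();
translate([152, 75, 380]) spool();
translate([360, 0, 0]) fence_section();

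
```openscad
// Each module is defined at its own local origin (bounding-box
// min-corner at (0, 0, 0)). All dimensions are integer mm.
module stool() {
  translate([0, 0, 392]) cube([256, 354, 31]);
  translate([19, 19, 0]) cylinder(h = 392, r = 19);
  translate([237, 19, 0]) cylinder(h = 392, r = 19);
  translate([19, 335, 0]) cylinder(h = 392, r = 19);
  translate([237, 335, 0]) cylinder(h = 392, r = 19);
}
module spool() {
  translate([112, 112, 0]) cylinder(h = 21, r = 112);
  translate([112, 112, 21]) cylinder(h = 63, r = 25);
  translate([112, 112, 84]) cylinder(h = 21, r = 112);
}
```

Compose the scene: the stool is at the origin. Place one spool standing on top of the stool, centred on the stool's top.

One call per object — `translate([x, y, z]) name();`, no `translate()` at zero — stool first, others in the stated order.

stool();
translate([16, 65, 423]) spool();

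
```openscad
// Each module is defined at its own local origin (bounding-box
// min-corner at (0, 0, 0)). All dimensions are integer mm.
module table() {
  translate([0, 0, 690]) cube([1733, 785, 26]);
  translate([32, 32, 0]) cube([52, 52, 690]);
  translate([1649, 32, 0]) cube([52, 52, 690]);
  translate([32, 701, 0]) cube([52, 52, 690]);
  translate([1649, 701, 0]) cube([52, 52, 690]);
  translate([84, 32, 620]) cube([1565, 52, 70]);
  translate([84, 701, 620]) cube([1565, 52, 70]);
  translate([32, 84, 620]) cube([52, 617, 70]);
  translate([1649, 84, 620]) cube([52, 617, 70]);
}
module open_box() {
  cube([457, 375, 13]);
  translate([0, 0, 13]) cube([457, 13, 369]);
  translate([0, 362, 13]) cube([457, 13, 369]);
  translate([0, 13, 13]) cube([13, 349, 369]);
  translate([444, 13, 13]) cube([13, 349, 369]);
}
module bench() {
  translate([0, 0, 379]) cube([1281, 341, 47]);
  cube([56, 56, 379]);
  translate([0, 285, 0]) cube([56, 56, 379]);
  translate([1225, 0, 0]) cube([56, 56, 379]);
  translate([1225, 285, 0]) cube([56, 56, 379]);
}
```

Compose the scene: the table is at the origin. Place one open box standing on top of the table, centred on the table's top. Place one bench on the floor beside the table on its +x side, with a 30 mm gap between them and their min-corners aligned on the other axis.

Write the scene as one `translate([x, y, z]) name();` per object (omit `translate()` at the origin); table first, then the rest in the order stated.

table();
translate([638, 205, 716]) open_box();
translate([1763, 0, 0]) bench();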